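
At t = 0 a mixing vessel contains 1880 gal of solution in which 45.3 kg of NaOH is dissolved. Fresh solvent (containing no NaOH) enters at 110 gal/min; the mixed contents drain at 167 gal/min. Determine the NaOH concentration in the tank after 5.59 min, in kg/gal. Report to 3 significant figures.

Total volume: dV/dt = Q_in − Q_out = -57.000 gal/min, so V(t) = 1880 − 57.000 t and V(5.59) = 1561.4 gal.
Species balance (pure solvent in): dm/dt = −Q_out · m/V(t).
Separate: dm/m = −Q_out dt/V(t) ⇒ ln(m/m₀) = −(Q_out/(Q_in−Q_out)) ln(V/V₀).
m = m₀ (V₀/V)^(Q_out/(Q_in−Q_out)) = 45.3 × (1880/1561.4)^(-2.9298) = 26.291 kg.
C = m/V = 26.291/1561.4 = 0.016838 kg/gal.

0.0168 kg/gal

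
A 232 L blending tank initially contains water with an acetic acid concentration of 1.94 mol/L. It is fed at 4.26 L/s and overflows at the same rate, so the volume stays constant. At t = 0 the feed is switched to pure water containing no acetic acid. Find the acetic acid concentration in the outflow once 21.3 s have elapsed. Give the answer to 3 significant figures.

Species balance on the tank: V dC/dt = Q(C_in − C).
So dC/dt = (C_in − C)/τ with τ = V/Q = 232/4.26 = 54.460 s.
Solution: C(t) = C_in + (C₀ − C_in) e^(−t/τ).
C(21.3) = 0 + (1.94 − 0)·e^(−21.3/54.460) = 0 + (1.9400)·0.67630 = 1.3120 mol/L.

1.31 mol/L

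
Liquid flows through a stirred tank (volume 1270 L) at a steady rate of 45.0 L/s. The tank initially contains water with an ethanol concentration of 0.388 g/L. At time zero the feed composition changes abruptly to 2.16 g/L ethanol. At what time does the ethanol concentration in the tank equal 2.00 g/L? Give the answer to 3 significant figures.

67.9 s

Species balance: V dC/dt = Q(C_in − C) ⇒ τ = V/Q = 28.222 s.
C(t) = C_in + (C₀ − C_in) e^(−t/τ). Set C = 2.00 and solve for t:
e^(−t/τ) = (C − C_in)/(C₀ − C_in) = (2.00 − 2.16)/(0.388 − 2.16) = 0.090293
t = −τ ln(…) = 28.222 × 2.4047 = 67.866 s.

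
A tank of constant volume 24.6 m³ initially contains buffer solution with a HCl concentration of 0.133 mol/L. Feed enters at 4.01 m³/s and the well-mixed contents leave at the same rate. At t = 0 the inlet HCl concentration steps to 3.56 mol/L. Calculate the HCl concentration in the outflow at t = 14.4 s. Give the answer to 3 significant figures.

Transient balance on the dissolved component: V dC/dt = Q(C_in − C).
Time constant τ = V/Q = 24.6/4.01 = 6.1347 s.
Integrating: C(t) = C_in + (C₀ − C_in) e^(−t/τ).
C(14.4) = 3.56 + (0.133 − 3.56)·e^(−14.4/6.1347) = 3.56 + (-3.4270)·0.095625 = 3.2323 mol/L.

3.23 mol/L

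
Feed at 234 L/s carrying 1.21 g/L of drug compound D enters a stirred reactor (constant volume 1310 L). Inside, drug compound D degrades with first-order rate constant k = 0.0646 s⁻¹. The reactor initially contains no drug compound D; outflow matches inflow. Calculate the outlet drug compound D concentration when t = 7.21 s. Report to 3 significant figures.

0.735 g/L

Species balance: V dC/dt = Q C_in − Q C − k V C.
dC/dt = (Q/V) C_in − (Q/V + k) C; effective rate a = Q/V + k = 0.17863 + 0.0646 = 0.24323 s⁻¹.
C_ss = Q C_in/(Q + kV) = 0.88863 g/L; C(t) = C_ss + (C₀ − C_ss) e^(−a t).
C(7.21) = 0.88863 + (-0.88863)·e^(−0.24323·7.21) = 0.88863 + (-0.88863)·0.17314 = 0.73477 g/L.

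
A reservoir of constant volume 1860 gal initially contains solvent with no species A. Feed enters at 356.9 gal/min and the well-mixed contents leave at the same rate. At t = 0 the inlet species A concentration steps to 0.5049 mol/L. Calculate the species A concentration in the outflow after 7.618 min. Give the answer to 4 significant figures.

Transient balance on the dissolved component: V dC/dt = Q(C_in − C).
So dC/dt = (C_in − C)/τ with τ = V/Q = 1860/356.9 = 5.21154 min.
C approaches C_in exponentially: C(t) = C_in + (C₀ − C_in) e^(−t/τ).
C(7.618) = 0.5049 + (0 − 0.5049)·e^(−7.618/5.21154) = 0.5049 + (-0.504900)·0.231829 = 0.387850 mol/L.

0.3878 mol/L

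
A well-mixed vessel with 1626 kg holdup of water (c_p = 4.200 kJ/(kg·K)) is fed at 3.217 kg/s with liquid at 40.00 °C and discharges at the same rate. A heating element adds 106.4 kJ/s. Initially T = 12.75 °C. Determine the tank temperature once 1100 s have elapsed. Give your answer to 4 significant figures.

Heat balance on the well-mixed liquid: M c_p dT/dt = ṁ c_p (T_in − T) + 106.4.
τ = M/ṁ = 505.440 s; T_ss = T_in + Q̇/(ṁ c_p) = 40.00 + 106.4/(3.217·4.200) = 47.8748 °C.
Integrating: T(t) = T_ss + (T₀ − T_ss) e^(−t/τ).
T(1100) = 47.8748 + (-35.1248)·e^(−1100/505.440) = 47.8748 + (-35.1248)·0.113458 = 43.8896 °C.

43.89 °C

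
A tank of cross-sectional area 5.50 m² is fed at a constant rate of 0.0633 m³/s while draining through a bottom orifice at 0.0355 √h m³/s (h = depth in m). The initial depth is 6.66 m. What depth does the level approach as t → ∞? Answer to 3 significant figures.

A dh/dt = Q_in − 0.0355 √h. Steady state requires inflow = outflow:
Q_in = 0.0355 √h_ss ⇒ √h_ss = 0.0633/0.0355 = 1.7831.
h_ss = 1.7831² = 3.1794 m. (Since h₀ = 6.66 m > h_ss, the level will fall toward this value.)

3.18 m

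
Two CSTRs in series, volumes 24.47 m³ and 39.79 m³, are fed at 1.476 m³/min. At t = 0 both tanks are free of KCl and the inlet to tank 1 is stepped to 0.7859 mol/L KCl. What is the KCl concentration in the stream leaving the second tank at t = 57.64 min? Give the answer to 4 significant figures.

Time constants: τᵢ = Vᵢ/Q for each well-mixed tank.
τ₁ = 24.47/1.476 = 16.5786 min; τ₂ = 39.79/1.476 = 26.9580 min.
Tank 1: C₁ = C_in(1 − e^(−t/τ₁)). Tank 2 (τ₁ ≠ τ₂): C₂ = C_in[1 − (τ₁ e^(−t/τ₁) − τ₂ e^(−t/τ₂))/(τ₁ − τ₂)].
At t = 57.64: e^(−t/τ₁) = 0.0309070, e^(−t/τ₂) = 0.117874.
C₂ = 0.7859·[1 − (16.5786·0.0309070 − 26.9580·0.117874)/(-10.3794)] = 0.7859·0.743218 = 0.584095 mol/L.

0.5841 mol/L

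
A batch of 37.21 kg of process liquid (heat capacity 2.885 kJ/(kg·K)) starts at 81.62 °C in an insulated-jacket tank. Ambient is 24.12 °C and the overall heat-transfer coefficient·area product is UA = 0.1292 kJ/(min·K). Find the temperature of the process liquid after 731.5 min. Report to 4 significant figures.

M c_p dT/dt = −UA(T − T_amb).
dT/dt = (T_ss − T)/τ with T_ss = T_amb = 24.1200 °C, τ = M c_p/UA = 37.21·2.885/0.1292 = 830.889 min.
Solution: T(t) = T_ss + (T₀ − T_ss) e^(−t/τ).
T(731.5) = 24.1200 + (57.5000)·0.414624 = 47.9609 °C.

47.96 °C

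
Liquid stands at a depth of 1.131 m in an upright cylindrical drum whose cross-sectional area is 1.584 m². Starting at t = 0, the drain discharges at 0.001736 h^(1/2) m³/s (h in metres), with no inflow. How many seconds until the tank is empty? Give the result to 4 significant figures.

A dh/dt = −Q_out = −0.001736 √h.
Separate and integrate: 2(√h − √h₀) = −(0.001736/A) t.
Set h = 0: 2√h₀ = (0.001736/A) t_empty ⇒ t_empty = 2A√h₀/0.001736.
t_empty = 2·1.584·√1.131/0.001736 = 3.16800·1.06348/0.001736 = 1940.74 s.

1941 s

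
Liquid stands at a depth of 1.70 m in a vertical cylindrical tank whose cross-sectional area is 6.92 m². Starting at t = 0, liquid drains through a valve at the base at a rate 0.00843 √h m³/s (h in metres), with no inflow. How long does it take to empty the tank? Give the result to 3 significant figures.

2140 s

With no inflow, A dh/dt = −0.00843 √h.
∫ h^(−1/2) dh = −(0.00843/A) ∫ dt, giving 2√h = 2√h₀ − (0.00843/A) t.
Set h = 0: 2√h₀ = (0.00843/A) t_empty ⇒ t_empty = 2A√h₀/0.00843.
t_empty = 2·6.92·√1.70/0.00843 = 13.840·1.3038/0.00843 = 2140.6 s.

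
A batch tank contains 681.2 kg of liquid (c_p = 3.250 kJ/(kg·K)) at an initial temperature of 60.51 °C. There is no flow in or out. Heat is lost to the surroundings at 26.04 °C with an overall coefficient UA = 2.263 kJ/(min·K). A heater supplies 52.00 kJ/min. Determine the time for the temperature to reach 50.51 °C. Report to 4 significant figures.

1997 min

Lumped-capacitance energy balance: M c_p dT/dt = UA(T_amb − T) + Q̇.
τ = M c_p/UA = 978.303 min; T_ss = T_amb + Q̇/UA = 26.04 + 52.00/2.263 = 49.0183 °C.
T(t) = T_ss + (T₀ − T_ss)e^(−t/τ); set T = 50.51:
t = −τ ln[(T − T_ss)/(T₀ − T_ss)] = −978.303 · ln(0.129803) = 1997.44 min.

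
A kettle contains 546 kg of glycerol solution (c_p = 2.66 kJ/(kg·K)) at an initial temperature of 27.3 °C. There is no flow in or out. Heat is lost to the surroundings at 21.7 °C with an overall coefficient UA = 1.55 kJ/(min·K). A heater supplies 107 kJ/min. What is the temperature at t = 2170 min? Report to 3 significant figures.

First-law balance (no shaft work): M c_p dT/dt = −UA(T − T_amb) + Q̇.
dT/dt = (T_ss − T)/τ with T_ss = T_amb + Q̇/UA = 21.7 + 107/1.55 = 90.732 °C, τ = M c_p/UA = 546·2.66/1.55 = 937.01 min.
Solution: T(t) = T_ss + (T₀ − T_ss) e^(−t/τ).
T(2170) = 90.732 + (-63.432)·0.098679 = 84.473 °C.

84.5 °C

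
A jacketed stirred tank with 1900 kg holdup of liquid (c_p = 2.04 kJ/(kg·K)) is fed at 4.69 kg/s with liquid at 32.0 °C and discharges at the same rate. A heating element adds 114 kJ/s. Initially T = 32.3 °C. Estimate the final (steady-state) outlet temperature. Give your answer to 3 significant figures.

43.9 °C

First-law balance (no shaft work): M c_p dT/dt = ṁ c_p (T_in − T) + 114.
At steady state dT/dt = 0 ⇒ T_ss = T_in + Q̇/(ṁ c_p) = 32.0 + 114/(4.69·2.04) = 43.915 °C.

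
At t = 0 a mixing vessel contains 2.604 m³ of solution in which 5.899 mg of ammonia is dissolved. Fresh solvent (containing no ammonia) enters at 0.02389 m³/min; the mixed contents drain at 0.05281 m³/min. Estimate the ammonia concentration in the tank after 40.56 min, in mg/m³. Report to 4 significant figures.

Total volume: dV/dt = Q_in − Q_out = -0.0289200 m³/min, so V(t) = 2.604 − 0.0289200 t and V(40.56) = 1.43100 m³.
No ammonia enters, so dm/dt = −Q_out · (m/V).
dm/m = −Q_out dt/(V₀ − 0.0289200 t); integrating gives ln(m/m₀) = −(Q_out/(Q_in−Q_out)) ln(V/V₀).
m = m₀ (V₀/V)^(Q_out/(Q_in−Q_out)) = 5.899 × (2.604/1.43100)^(-1.82607) = 1.97697 mg.
C = m/V = 1.97697/1.43100 = 1.38153 mg/m³.

1.382 mg/m³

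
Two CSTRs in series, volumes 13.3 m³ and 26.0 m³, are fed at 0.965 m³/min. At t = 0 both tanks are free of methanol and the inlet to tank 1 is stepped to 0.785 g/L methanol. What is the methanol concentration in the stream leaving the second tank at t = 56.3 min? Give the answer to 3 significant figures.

Time constants: τᵢ = Vᵢ/Q for each well-mixed tank.
τ₁ = 13.3/0.965 = 13.782 min; τ₂ = 26.0/0.965 = 26.943 min.
Tank 1: C₁ = C_in(1 − e^(−t/τ₁)). Tank 2 (τ₁ ≠ τ₂): C₂ = C_in[1 − (τ₁ e^(−t/τ₁) − τ₂ e^(−t/τ₂))/(τ₁ − τ₂)].
At t = 56.3: e^(−t/τ₁) = 0.016824, e^(−t/τ₂) = 0.12374.
C₂ = 0.785·[1 − (13.782·0.016824 − 26.943·0.12374)/(-13.161)] = 0.785·0.76430 = 0.59997 g/L.

0.600 g/L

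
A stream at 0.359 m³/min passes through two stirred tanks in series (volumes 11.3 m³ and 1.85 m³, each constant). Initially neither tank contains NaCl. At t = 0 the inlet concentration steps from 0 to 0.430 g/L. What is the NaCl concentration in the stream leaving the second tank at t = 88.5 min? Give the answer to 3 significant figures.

Time constants: τᵢ = Vᵢ/Q for each well-mixed tank.
τ₁ = 11.3/0.359 = 31.476 min; τ₂ = 1.85/0.359 = 5.1532 min.
Solving the cascade with C₁(0)=C₂(0)=0 gives C₂(t) = C_in[1 − (τ₁ e^(−t/τ₁) − τ₂ e^(−t/τ₂))/(τ₁ − τ₂)].
At t = 88.5: e^(−t/τ₁) = 0.060107, e^(−t/τ₂) = 3.4795e-08.
C₂ = 0.430·[1 − (31.476·0.060107 − 5.1532·3.4795e-08)/(26.323)] = 0.430·0.92813 = 0.39909 g/L.

0.399 g/L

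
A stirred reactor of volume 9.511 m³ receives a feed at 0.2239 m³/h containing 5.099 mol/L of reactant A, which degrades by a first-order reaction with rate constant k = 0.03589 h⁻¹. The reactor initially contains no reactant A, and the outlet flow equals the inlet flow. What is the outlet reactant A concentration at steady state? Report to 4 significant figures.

Species balance: V dC/dt = Q C_in − Q C − k V C.
Steady state (dC/dt = 0): C_ss = Q C_in/(Q + kV) = C_in/(1 + kV/Q).
C_ss = 0.2239·5.099/(0.2239 + 0.03589·9.511) = 1.14167/0.565250 = 2.01976 mol/L.

2.020 mol/L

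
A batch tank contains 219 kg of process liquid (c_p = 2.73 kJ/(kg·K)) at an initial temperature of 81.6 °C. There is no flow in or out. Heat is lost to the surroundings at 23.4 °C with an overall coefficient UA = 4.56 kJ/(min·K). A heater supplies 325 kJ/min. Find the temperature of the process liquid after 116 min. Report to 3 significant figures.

First-law balance (no shaft work): M c_p dT/dt = −UA(T − T_amb) + Q̇.
dT/dt = (T_ss − T)/τ with T_ss = T_amb + Q̇/UA = 23.4 + 325/4.56 = 94.672 °C, τ = M c_p/UA = 219·2.73/4.56 = 131.11 min.
This is linear first-order; T(t) = T_ss + (T₀ − T_ss) e^(−t/τ).
T(116) = 94.672 + (-13.072)·0.41282 = 89.276 °C.

89.3 °C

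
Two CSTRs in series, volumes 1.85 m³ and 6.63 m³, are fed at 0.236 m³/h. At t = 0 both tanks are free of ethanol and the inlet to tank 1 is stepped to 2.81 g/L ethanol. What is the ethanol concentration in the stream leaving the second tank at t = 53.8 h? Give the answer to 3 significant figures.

Time constants: τᵢ = Vᵢ/Q for each well-mixed tank.
τ₁ = 1.85/0.236 = 7.8390 h; τ₂ = 6.63/0.236 = 28.093 h.
Solving the cascade with C₁(0)=C₂(0)=0 gives C₂(t) = C_in[1 − (τ₁ e^(−t/τ₁) − τ₂ e^(−t/τ₂))/(τ₁ − τ₂)].
At t = 53.8: e^(−t/τ₁) = 0.0010456, e^(−t/τ₂) = 0.14733.
C₂ = 2.81·[1 − (7.8390·0.0010456 − 28.093·0.14733)/(-20.254)] = 2.81·0.79605 = 2.2369 g/L.

2.24 g/L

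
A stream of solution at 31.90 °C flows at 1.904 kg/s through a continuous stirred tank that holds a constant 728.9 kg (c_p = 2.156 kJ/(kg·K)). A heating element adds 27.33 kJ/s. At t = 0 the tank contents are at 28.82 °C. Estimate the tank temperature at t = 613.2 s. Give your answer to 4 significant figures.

First-law balance (no shaft work): M c_p dT/dt = ṁ c_p (T_in − T) + 27.33.
Rearrange: dT/dt = (T_ss − T)/τ with τ = M/ṁ = 382.826 s and T_ss = T_in + Q̇/(ṁ c_p) = 38.5577 °C.
Integrating: T(t) = T_ss + (T₀ − T_ss) e^(−t/τ).
T(613.2) = 38.5577 + (-9.73770)·e^(−613.2/382.826) = 38.5577 + (-9.73770)·0.201539 = 36.5952 °C.

36.60 °C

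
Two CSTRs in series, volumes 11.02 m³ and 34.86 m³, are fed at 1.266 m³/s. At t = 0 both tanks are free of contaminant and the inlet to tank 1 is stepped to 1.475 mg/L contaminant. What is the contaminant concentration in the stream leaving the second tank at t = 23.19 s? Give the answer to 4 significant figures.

Each tank obeys Vᵢ dCᵢ/dt = Q(Cᵢ₋₁ − Cᵢ), so τᵢ = Vᵢ/Q.
τ₁ = 11.02/1.266 = 8.70458 s; τ₂ = 34.86/1.266 = 27.5355 s.
Solving the cascade with C₁(0)=C₂(0)=0 gives C₂(t) = C_in[1 − (τ₁ e^(−t/τ₁) − τ₂ e^(−t/τ₂))/(τ₁ − τ₂)].
At t = 23.19: e^(−t/τ₁) = 0.0696610, e^(−t/τ₂) = 0.430769.
C₂ = 1.475·[1 − (8.70458·0.0696610 − 27.5355·0.430769)/(-18.8310)] = 1.475·0.402310 = 0.593407 mg/L.

0.5934 mg/L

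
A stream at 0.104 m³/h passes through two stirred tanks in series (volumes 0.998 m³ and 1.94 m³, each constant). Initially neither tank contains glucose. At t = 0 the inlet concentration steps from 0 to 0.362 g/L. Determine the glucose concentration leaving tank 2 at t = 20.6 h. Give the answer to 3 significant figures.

Time constants: τᵢ = Vᵢ/Q for each well-mixed tank.
τ₁ = 0.998/0.104 = 9.5962 h; τ₂ = 1.94/0.104 = 18.654 h.
Tank 1: C₁ = C_in(1 − e^(−t/τ₁)). Tank 2 (τ₁ ≠ τ₂): C₂ = C_in[1 − (τ₁ e^(−t/τ₁) − τ₂ e^(−t/τ₂))/(τ₁ − τ₂)].
At t = 20.6: e^(−t/τ₁) = 0.11687, e^(−t/τ₂) = 0.33143.
C₂ = 0.362·[1 − (9.5962·0.11687 − 18.654·0.33143)/(-9.0577)] = 0.362·0.44125 = 0.15973 g/L.

0.160 g/L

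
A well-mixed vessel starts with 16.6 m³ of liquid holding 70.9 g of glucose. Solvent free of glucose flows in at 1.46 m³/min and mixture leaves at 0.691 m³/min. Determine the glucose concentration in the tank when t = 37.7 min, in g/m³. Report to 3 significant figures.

Let m(t) be the amount of glucose. Volume: V(t) = V₀ + (Q_in − Q_out) t = 16.6 + 0.76900 t; V(37.7) = 45.591 m³.
No glucose enters, so dm/dt = −Q_out · (m/V).
Separate: dm/m = −Q_out dt/V(t) ⇒ ln(m/m₀) = −(Q_out/(Q_in−Q_out)) ln(V/V₀).
m = m₀ (V₀/V)^(Q_out/(Q_in−Q_out)) = 70.9 × (16.6/45.591)^(0.89857) = 28.601 g.
C = m/V = 28.601/45.591 = 0.62733 g/m³.

0.627 g/m³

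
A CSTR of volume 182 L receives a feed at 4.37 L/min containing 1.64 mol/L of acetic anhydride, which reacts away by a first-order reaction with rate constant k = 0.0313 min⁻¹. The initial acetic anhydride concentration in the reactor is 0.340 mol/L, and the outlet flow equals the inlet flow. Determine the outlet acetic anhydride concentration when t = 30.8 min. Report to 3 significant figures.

Accumulation = in − out − consumed: V dC/dt = Q C_in − Q C − k V C.
This is linear with rate a = Q/V + k = 0.055311 min⁻¹.
C_ss = Q C_in/(Q + kV) = 0.71194 mol/L; C(t) = C_ss + (C₀ − C_ss) e^(−a t).
C(30.8) = 0.71194 + (-0.37194)·e^(−0.055311·30.8) = 0.71194 + (-0.37194)·0.18203 = 0.64423 mol/L.

0.644 mol/L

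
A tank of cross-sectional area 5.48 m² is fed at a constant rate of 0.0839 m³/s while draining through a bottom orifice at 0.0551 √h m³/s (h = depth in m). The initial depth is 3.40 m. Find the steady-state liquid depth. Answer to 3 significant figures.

A dh/dt = Q_in − 0.0551 √h. Steady state requires inflow = outflow:
Q_in = 0.0551 √h_ss ⇒ √h_ss = 0.0839/0.0551 = 1.5227.
h_ss = 1.5227² = 2.3186 m. (Since h₀ = 3.40 m > h_ss, the level will fall toward this value.)

2.32 m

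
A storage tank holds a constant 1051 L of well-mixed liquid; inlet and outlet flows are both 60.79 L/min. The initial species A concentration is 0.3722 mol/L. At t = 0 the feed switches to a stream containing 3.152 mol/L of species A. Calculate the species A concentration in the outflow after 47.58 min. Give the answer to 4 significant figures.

Transient balance on the dissolved component: V dC/dt = Q(C_in − C).
So dC/dt = (C_in − C)/τ with τ = V/Q = 1051/60.79 = 17.2890 min.
Solution: C(t) = C_in + (C₀ − C_in) e^(−t/τ).
C(47.58) = 3.152 + (0.3722 − 3.152)·e^(−47.58/17.2890) = 3.152 + (-2.77980)·0.0637979 = 2.97465 mol/L.

2.975 mol/L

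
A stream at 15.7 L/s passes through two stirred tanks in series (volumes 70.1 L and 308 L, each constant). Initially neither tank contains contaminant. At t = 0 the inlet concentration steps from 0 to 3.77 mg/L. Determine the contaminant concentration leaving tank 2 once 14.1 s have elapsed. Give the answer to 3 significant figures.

1.44 mg/L

Time constants: τᵢ = Vᵢ/Q for each well-mixed tank.
τ₁ = 70.1/15.7 = 4.4650 s; τ₂ = 308/15.7 = 19.618 s.
Solving the cascade with C₁(0)=C₂(0)=0 gives C₂(t) = C_in[1 − (τ₁ e^(−t/τ₁) − τ₂ e^(−t/τ₂))/(τ₁ − τ₂)].
At t = 14.1: e^(−t/τ₁) = 0.042514, e^(−t/τ₂) = 0.48737.
C₂ = 3.77·[1 − (4.4650·0.042514 − 19.618·0.48737)/(-15.153)] = 3.77·0.38155 = 1.4384 mg/L.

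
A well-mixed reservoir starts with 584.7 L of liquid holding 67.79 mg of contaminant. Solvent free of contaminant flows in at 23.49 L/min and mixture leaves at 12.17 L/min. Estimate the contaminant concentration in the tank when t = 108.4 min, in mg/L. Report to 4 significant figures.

Let m(t) be the amount of contaminant. Volume: V(t) = V₀ + (Q_in − Q_out) t = 584.7 + 11.3200 t; V(108.4) = 1811.79 L.
No contaminant enters, so dm/dt = −Q_out · (m/V).
Separate: dm/m = −Q_out dt/V(t) ⇒ ln(m/m₀) = −(Q_out/(Q_in−Q_out)) ln(V/V₀).
m = m₀ (V₀/V)^(Q_out/(Q_in−Q_out)) = 67.79 × (584.7/1811.79)^(1.07509) = 20.0960 mg.
C = m/V = 20.0960/1811.79 = 0.0110918 mg/L.

0.01109 mg/L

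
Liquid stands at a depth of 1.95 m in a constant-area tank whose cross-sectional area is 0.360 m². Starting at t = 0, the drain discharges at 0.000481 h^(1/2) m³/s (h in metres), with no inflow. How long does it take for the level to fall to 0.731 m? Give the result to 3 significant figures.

With no inflow, A dh/dt = −0.000481 √h.
∫ h^(−1/2) dh = −(0.000481/A) ∫ dt, giving 2√h = 2√h₀ − (0.000481/A) t.
t = 2A(√h₀ − √h)/0.000481 = 2·0.360·(√1.95 − √0.731)/0.000481
  = 0.72000 × (1.3964 − 0.85499) / 0.000481 = 810.47 s.

810 s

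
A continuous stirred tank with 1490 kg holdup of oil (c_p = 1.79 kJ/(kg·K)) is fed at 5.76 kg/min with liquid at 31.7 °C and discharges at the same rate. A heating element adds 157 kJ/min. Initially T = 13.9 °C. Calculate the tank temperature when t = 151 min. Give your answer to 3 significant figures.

M c_p dT/dt = ṁ c_p (T_in − T) + Q̇.
Rearrange: dT/dt = (T_ss − T)/τ with τ = M/ṁ = 258.68 min and T_ss = T_in + Q̇/(ṁ c_p) = 46.927 °C.
This is linear first-order; T(t) = T_ss + (T₀ − T_ss) e^(−t/τ).
T(151) = 46.927 + (-33.027)·e^(−151/258.68) = 46.927 + (-33.027)·0.55781 = 28.504 °C.

28.5 °C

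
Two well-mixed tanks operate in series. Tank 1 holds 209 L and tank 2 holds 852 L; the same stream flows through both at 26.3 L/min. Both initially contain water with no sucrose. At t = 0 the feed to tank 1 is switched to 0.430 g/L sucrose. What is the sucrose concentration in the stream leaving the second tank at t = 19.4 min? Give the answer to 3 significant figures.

0.129 g/L

Each tank obeys Vᵢ dCᵢ/dt = Q(Cᵢ₋₁ − Cᵢ), so τᵢ = Vᵢ/Q.
τ₁ = 209/26.3 = 7.9468 min; τ₂ = 852/26.3 = 32.395 min.
Tank 1: C₁ = C_in(1 − e^(−t/τ₁)). Tank 2 (τ₁ ≠ τ₂): C₂ = C_in[1 − (τ₁ e^(−t/τ₁) − τ₂ e^(−t/τ₂))/(τ₁ − τ₂)].
At t = 19.4: e^(−t/τ₁) = 0.087052, e^(−t/τ₂) = 0.54944.
C₂ = 0.430·[1 − (7.9468·0.087052 − 32.395·0.54944)/(-24.449)] = 0.430·0.30026 = 0.12911 g/L.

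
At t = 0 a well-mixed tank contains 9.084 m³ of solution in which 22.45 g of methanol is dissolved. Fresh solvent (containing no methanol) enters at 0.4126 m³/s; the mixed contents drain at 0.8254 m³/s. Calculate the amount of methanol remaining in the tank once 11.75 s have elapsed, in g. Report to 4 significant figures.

4.878 g

Let m(t) be the amount of methanol. Volume: V(t) = V₀ + (Q_in − Q_out) t = 9.084 − 0.412800 t; V(11.75) = 4.23360 m³.
Solute balance: dm/dt = 0 − Q_out C = −Q_out m/V(t).
dm/m = −Q_out dt/(V₀ − 0.412800 t); integrating gives ln(m/m₀) = −(Q_out/(Q_in−Q_out)) ln(V/V₀).
m = m₀ (V₀/V)^(Q_out/(Q_in−Q_out)) = 22.45 × (9.084/4.23360)^(-1.99952) = 4.87801 g.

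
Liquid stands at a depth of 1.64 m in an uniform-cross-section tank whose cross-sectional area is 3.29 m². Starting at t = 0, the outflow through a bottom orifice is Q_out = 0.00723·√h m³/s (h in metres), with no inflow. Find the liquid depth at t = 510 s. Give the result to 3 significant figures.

0.519 m

A dh/dt = −Q_out = −0.00723 √h.
This is separable: 2 d(√h)/dt = −0.00723/A, so √h = √h₀ − (0.00723/(2A)) t.
√h = √1.64 − 0.00723·510/(2·3.29) = 1.2806 − 0.56038 = 0.72024.
h = 0.72024² = 0.51875 m.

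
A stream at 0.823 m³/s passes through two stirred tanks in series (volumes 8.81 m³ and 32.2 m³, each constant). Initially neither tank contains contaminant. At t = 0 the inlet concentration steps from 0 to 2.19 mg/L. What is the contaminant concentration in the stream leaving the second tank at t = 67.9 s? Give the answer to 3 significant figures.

1.66 mg/L

Species balance on tank i: dCᵢ/dt = (Cᵢ₋₁ − Cᵢ)/τᵢ with τᵢ = Vᵢ/Q.
τ₁ = 8.81/0.823 = 10.705 s; τ₂ = 32.2/0.823 = 39.125 s.
Solving the cascade with C₁(0)=C₂(0)=0 gives C₂(t) = C_in[1 − (τ₁ e^(−t/τ₁) − τ₂ e^(−t/τ₂))/(τ₁ − τ₂)].
At t = 67.9: e^(−t/τ₁) = 0.0017590, e^(−t/τ₂) = 0.17632.
C₂ = 2.19·[1 − (10.705·0.0017590 − 39.125·0.17632)/(-28.420)] = 2.19·0.75793 = 1.6599 mg/L.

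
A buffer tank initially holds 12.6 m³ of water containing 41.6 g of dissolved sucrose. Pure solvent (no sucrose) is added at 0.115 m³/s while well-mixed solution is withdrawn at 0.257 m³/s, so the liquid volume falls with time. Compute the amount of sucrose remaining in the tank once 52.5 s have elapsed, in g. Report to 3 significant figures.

Let m(t) be the amount of sucrose. Volume: V(t) = V₀ + (Q_in − Q_out) t = 12.6 − 0.14200 t; V(52.5) = 5.1450 m³.
Solute balance: dm/dt = 0 − Q_out C = −Q_out m/V(t).
dm/m = −Q_out dt/(V₀ − 0.14200 t); integrating gives ln(m/m₀) = −(Q_out/(Q_in−Q_out)) ln(V/V₀).
m = m₀ (V₀/V)^(Q_out/(Q_in−Q_out)) = 41.6 × (12.6/5.1450)^(-1.8099) = 8.2240 g.

8.22 g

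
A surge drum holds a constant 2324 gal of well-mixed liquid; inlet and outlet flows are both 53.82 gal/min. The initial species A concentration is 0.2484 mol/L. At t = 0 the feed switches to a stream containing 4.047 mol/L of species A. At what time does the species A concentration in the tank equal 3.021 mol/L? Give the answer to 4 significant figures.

56.52 min

Species balance: V dC/dt = Q(C_in − C) ⇒ τ = V/Q = 43.1810 min.
C(t) = C_in + (C₀ − C_in) e^(−t/τ). Set C = 3.021 and solve for t:
e^(−t/τ) = (C − C_in)/(C₀ − C_in) = (3.021 − 4.047)/(0.2484 − 4.047) = 0.270100
t = −τ ln(…) = 43.1810 × 1.30896 = 56.5224 min.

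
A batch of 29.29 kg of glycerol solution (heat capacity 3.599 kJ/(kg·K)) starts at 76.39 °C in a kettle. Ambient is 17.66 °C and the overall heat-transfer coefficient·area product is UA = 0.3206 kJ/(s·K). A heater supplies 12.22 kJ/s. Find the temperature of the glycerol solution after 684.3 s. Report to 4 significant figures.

58.35 °C

Heat balance on the well-mixed liquid: M c_p dT/dt = −UA(T − T_amb) + Q̇.
dT/dt = (T_ss − T)/τ with T_ss = T_amb + Q̇/UA = 17.66 + 12.22/0.3206 = 55.7760 °C, τ = M c_p/UA = 29.29·3.599/0.3206 = 328.804 s.
Integrating: T(t) = T_ss + (T₀ − T_ss) e^(−t/τ).
T(684.3) = 55.7760 + (20.6140)·0.124783 = 58.3483 °C.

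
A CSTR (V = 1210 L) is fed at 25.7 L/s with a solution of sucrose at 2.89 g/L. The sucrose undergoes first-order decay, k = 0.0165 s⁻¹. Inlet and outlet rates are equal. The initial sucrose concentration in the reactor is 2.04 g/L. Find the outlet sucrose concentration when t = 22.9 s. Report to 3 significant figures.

Accumulation = in − out − consumed: V dC/dt = Q C_in − Q C − k V C.
This is linear with rate a = Q/V + k = 0.037740 s⁻¹.
C_ss = Q C_in/(Q + kV) = 1.6265 g/L; C(t) = C_ss + (C₀ − C_ss) e^(−a t).
C(22.9) = 1.6265 + (0.41352)·e^(−0.037740·22.9) = 1.6265 + (0.41352)·0.42137 = 1.8007 g/L.

1.80 g/L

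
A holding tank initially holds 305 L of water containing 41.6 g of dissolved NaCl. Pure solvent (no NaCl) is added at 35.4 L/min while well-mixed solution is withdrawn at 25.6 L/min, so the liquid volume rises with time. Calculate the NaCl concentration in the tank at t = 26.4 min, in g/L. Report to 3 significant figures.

0.0148 g/L

Let m(t) be the amount of NaCl. Volume: V(t) = V₀ + (Q_in − Q_out) t = 305 + 9.8000 t; V(26.4) = 563.72 L.
Solute balance: dm/dt = 0 − Q_out C = −Q_out m/V(t).
Separate: dm/m = −Q_out dt/V(t) ⇒ ln(m/m₀) = −(Q_out/(Q_in−Q_out)) ln(V/V₀).
m = m₀ (V₀/V)^(Q_out/(Q_in−Q_out)) = 41.6 × (305/563.72)^(2.6122) = 8.3607 g.
C = m/V = 8.3607/563.72 = 0.014831 g/L.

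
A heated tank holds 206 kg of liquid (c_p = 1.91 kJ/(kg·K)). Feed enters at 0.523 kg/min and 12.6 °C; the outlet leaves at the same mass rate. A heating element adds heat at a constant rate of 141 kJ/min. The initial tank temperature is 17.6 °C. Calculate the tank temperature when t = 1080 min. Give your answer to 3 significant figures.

First-law balance (no shaft work): M c_p dT/dt = ṁ c_p (T_in − T) + 141.
τ = M/ṁ = 393.88 min; T_ss = T_in + Q̇/(ṁ c_p) = 12.6 + 141/(0.523·1.91) = 153.75 °C.
This is linear first-order; T(t) = T_ss + (T₀ − T_ss) e^(−t/τ).
T(1080) = 153.75 + (-136.15)·e^(−1080/393.88) = 153.75 + (-136.15)·0.064445 = 144.98 °C.

145 °C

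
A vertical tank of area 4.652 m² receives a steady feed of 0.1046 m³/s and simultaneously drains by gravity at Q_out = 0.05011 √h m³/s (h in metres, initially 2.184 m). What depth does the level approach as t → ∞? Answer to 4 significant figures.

4.357 m

A dh/dt = Q_in − 0.05011 √h. Steady state requires inflow = outflow:
Q_in = 0.05011 √h_ss ⇒ √h_ss = 0.1046/0.05011 = 2.08741.
h_ss = 2.08741² = 4.35727 m. (Since h₀ = 2.184 m < h_ss, the level will rise toward this value.)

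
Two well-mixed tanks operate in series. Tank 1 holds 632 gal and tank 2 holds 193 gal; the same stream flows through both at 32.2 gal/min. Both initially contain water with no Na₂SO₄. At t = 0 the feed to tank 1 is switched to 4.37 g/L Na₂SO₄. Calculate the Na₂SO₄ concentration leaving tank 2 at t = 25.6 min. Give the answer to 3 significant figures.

Time constants: τᵢ = Vᵢ/Q for each well-mixed tank.
τ₁ = 632/32.2 = 19.627 min; τ₂ = 193/32.2 = 5.9938 min.
Solving the cascade with C₁(0)=C₂(0)=0 gives C₂(t) = C_in[1 − (τ₁ e^(−t/τ₁) − τ₂ e^(−t/τ₂))/(τ₁ − τ₂)].
At t = 25.6: e^(−t/τ₁) = 0.27136, e^(−t/τ₂) = 0.013967.
C₂ = 4.37·[1 − (19.627·0.27136 − 5.9938·0.013967)/(13.634)] = 4.37·0.61548 = 2.6896 g/L.

2.69 g/L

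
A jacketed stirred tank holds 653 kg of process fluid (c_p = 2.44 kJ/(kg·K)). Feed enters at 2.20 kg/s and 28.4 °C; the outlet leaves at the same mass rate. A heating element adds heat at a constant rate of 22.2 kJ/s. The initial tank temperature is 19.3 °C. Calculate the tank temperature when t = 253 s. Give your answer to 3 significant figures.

Heat balance on the well-mixed liquid: M c_p dT/dt = ṁ c_p (T_in − T) + 22.2.
τ = M/ṁ = 296.82 s; T_ss = T_in + Q̇/(ṁ c_p) = 28.4 + 22.2/(2.20·2.44) = 32.536 °C.
Integrating: T(t) = T_ss + (T₀ − T_ss) e^(−t/τ).
T(253) = 32.536 + (-13.236)·e^(−253/296.82) = 32.536 + (-13.236)·0.42640 = 26.892 °C.

26.9 °C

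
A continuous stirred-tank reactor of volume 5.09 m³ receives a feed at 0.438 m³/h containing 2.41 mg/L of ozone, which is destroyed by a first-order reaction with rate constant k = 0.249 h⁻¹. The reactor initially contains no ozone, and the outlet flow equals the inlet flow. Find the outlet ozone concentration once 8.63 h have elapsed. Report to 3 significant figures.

0.585 mg/L

Species balance: V dC/dt = Q C_in − Q C − k V C.
This is linear with rate a = Q/V + k = 0.33505 h⁻¹.
C_ss = Q C_in/(Q + kV) = 0.61896 mg/L; C(t) = C_ss + (C₀ − C_ss) e^(−a t).
C(8.63) = 0.61896 + (-0.61896)·e^(−0.33505·8.63) = 0.61896 + (-0.61896)·0.055493 = 0.58461 mg/L.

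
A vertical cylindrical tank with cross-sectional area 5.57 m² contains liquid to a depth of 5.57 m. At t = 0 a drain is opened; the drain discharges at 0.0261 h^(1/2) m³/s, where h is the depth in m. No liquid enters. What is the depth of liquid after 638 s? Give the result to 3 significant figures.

A dh/dt = −Q_out = −0.0261 √h.
∫ h^(−1/2) dh = −(0.0261/A) ∫ dt, giving 2√h = 2√h₀ − (0.0261/A) t.
√h = √5.57 − 0.0261·638/(2·5.57) = 2.3601 − 1.4948 = 0.86531.
h = 0.86531² = 0.74876 m.

0.749 m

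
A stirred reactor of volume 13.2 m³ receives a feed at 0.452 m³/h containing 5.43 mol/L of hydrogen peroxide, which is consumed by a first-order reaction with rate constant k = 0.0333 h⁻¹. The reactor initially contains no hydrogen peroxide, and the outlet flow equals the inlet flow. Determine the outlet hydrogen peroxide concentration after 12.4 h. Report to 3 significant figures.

V dC/dt = Q(C_in − C) − k V C.
dC/dt = (Q/V) C_in − (Q/V + k) C; effective rate a = Q/V + k = 0.034242 + 0.0333 = 0.067542 h⁻¹.
C_ss = Q C_in/(Q + kV) = 2.7529 mol/L; C(t) = C_ss + (C₀ − C_ss) e^(−a t).
C(12.4) = 2.7529 + (-2.7529)·e^(−0.067542·12.4) = 2.7529 + (-2.7529)·0.43278 = 1.5615 mol/L.

1.56 mol/L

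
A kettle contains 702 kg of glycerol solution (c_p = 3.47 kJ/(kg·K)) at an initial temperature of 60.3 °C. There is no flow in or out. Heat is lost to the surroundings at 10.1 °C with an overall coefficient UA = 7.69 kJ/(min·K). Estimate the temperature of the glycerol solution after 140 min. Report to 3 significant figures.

42.4 °C

M c_p dT/dt = −UA(T − T_amb).
dT/dt = (T_ss − T)/τ with T_ss = T_amb = 10.100 °C, τ = M c_p/UA = 702·3.47/7.69 = 316.77 min.
Integrating: T(t) = T_ss + (T₀ − T_ss) e^(−t/τ).
T(140) = 10.100 + (50.200)·0.64277 = 42.367 °C.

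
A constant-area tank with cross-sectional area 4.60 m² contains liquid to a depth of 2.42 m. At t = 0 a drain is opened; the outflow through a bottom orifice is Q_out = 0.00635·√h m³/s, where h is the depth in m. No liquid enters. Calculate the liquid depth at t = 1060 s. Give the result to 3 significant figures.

0.679 m

A dh/dt = −Q_out = −0.00635 √h.
This is separable: 2 d(√h)/dt = −0.00635/A, so √h = √h₀ − (0.00635/(2A)) t.
√h = √2.42 − 0.00635·1060/(2·4.60) = 1.5556 − 0.73163 = 0.82400.
h = 0.82400² = 0.67898 m.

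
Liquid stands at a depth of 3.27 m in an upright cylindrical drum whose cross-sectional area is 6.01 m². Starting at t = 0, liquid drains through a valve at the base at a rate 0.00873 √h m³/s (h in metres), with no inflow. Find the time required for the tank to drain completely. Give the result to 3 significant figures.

2490 s

Mass balance (ρ constant): A dh/dt = −0.00873 √h.
Separate and integrate: 2(√h − √h₀) = −(0.00873/A) t.
Set h = 0: 2√h₀ = (0.00873/A) t_empty ⇒ t_empty = 2A√h₀/0.00873.
t_empty = 2·6.01·√3.27/0.00873 = 12.020·1.8083/0.00873 = 2489.8 s.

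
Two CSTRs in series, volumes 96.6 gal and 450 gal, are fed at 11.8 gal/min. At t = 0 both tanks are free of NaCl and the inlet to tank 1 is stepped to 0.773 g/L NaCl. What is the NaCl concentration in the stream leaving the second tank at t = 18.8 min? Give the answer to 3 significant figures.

0.193 g/L

Time constants: τᵢ = Vᵢ/Q for each well-mixed tank.
τ₁ = 96.6/11.8 = 8.1864 min; τ₂ = 450/11.8 = 38.136 min.
Tank 1: C₁ = C_in(1 − e^(−t/τ₁)). Tank 2 (τ₁ ≠ τ₂): C₂ = C_in[1 − (τ₁ e^(−t/τ₁) − τ₂ e^(−t/τ₂))/(τ₁ − τ₂)].
At t = 18.8: e^(−t/τ₁) = 0.10061, e^(−t/τ₂) = 0.61080.
C₂ = 0.773·[1 − (8.1864·0.10061 − 38.136·0.61080)/(-29.949)] = 0.773·0.24974 = 0.19305 g/L.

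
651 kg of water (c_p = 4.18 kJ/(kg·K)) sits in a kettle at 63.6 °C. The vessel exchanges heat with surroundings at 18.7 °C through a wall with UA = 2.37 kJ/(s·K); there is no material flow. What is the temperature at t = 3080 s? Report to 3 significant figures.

21.8 °C

Lumped-capacitance energy balance: M c_p dT/dt = UA(T_amb − T).
dT/dt = (T_ss − T)/τ with T_ss = T_amb = 18.700 °C, τ = M c_p/UA = 651·4.18/2.37 = 1148.2 s.
Integrating: T(t) = T_ss + (T₀ − T_ss) e^(−t/τ).
T(3080) = 18.700 + (44.900)·0.068391 = 21.771 °C.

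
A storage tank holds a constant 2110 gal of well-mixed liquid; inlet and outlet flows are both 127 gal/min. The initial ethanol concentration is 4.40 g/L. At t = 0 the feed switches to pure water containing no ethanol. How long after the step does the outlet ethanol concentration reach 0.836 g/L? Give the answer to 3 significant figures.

Transient balance on the dissolved component: V dC/dt = Q(C_in − C), so τ = V/Q = 16.614 min.
C(t) = C_in + (C₀ − C_in) e^(−t/τ). Set C = 0.836 and solve for t:
e^(−t/τ) = (C − C_in)/(C₀ − C_in) = (0.836 − 0)/(4.40 − 0) = 0.19000
t = −τ ln(…) = 16.614 × 1.6607 = 27.592 min.

27.6 min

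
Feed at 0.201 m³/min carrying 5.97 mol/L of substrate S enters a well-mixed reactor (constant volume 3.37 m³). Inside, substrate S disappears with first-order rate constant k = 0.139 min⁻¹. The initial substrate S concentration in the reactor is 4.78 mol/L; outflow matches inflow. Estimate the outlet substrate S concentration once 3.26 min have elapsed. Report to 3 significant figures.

Species balance: V dC/dt = Q C_in − Q C − k V C.
This is linear with rate a = Q/V + k = 0.19864 min⁻¹.
C_ss = Q C_in/(Q + kV) = 1.7925 mol/L; C(t) = C_ss + (C₀ − C_ss) e^(−a t).
C(3.26) = 1.7925 + (2.9875)·e^(−0.19864·3.26) = 1.7925 + (2.9875)·0.52331 = 3.3559 mol/L.

3.36 mol/L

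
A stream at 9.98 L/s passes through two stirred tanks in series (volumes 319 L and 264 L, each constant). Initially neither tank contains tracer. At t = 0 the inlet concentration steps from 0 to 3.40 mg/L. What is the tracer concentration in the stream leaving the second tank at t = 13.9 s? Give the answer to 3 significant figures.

Species balance on tank i: dCᵢ/dt = (Cᵢ₋₁ − Cᵢ)/τᵢ with τᵢ = Vᵢ/Q.
τ₁ = 319/9.98 = 31.964 s; τ₂ = 264/9.98 = 26.453 s.
Tank 1: C₁ = C_in(1 − e^(−t/τ₁)). Tank 2 (τ₁ ≠ τ₂): C₂ = C_in[1 − (τ₁ e^(−t/τ₁) − τ₂ e^(−t/τ₂))/(τ₁ − τ₂)].
At t = 13.9: e^(−t/τ₁) = 0.64735, e^(−t/τ₂) = 0.59128.
C₂ = 3.40·[1 − (31.964·0.64735 − 26.453·0.59128)/(5.5110)] = 3.40·0.083513 = 0.28394 mg/L.

0.284 mg/L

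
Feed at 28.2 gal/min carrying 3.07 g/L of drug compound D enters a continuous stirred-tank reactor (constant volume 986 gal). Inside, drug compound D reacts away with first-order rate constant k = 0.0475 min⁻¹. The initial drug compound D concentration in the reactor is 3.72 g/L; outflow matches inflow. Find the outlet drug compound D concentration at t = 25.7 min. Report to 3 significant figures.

1.52 g/L

Accumulation = in − out − consumed: V dC/dt = Q C_in − Q C − k V C.
dC/dt = (Q/V) C_in − (Q/V + k) C; effective rate a = Q/V + k = 0.028600 + 0.0475 = 0.076100 min⁻¹.
C_ss = Q C_in/(Q + kV) = 1.1538 g/L; C(t) = C_ss + (C₀ − C_ss) e^(−a t).
C(25.7) = 1.1538 + (2.5662)·e^(−0.076100·25.7) = 1.1538 + (2.5662)·0.14145 = 1.5168 g/L.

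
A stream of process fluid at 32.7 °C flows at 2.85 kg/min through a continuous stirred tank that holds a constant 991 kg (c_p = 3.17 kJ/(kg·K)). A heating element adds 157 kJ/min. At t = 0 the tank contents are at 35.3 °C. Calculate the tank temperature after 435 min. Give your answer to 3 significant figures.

M c_p dT/dt = ṁ c_p (T_in − T) + Q̇.
Rearrange: dT/dt = (T_ss − T)/τ with τ = M/ṁ = 347.72 min and T_ss = T_in + Q̇/(ṁ c_p) = 50.078 °C.
T approaches T_ss exponentially: T(t) = T_ss + (T₀ − T_ss) e^(−t/τ).
T(435) = 50.078 + (-14.778)·e^(−435/347.72) = 50.078 + (-14.778)·0.28622 = 45.848 °C.

45.8 °C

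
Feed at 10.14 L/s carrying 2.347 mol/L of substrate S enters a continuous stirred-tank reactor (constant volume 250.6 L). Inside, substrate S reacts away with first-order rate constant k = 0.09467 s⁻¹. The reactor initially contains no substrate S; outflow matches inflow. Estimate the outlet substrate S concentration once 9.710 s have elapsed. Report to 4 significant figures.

0.5135 mol/L

Accumulation = in − out − consumed: V dC/dt = Q C_in − Q C − k V C.
This is linear with rate a = Q/V + k = 0.135133 s⁻¹.
C_ss = Q C_in/(Q + kV) = 0.702763 mol/L; C(t) = C_ss + (C₀ − C_ss) e^(−a t).
C(9.710) = 0.702763 + (-0.702763)·e^(−0.135133·9.710) = 0.702763 + (-0.702763)·0.269243 = 0.513549 mol/L.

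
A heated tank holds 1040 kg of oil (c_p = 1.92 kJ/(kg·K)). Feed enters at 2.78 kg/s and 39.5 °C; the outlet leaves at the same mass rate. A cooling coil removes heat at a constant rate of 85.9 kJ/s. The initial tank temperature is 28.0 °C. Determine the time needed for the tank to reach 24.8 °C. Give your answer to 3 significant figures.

Unsteady energy balance on the tank contents: M c_p dT/dt = ṁ c_p (T_in − T) − 85.9.
τ = M/ṁ = 374.10 s; T_ss = T_in − Q̇/(ṁ c_p) = 23.407 °C.
T(t) = T_ss + (T₀ − T_ss) e^(−t/τ). Set T = 24.8:
e^(−t/τ) = (24.8 − 23.407)/(28.0 − 23.407) = 0.30334
t = −374.10 · ln(0.30334) = 446.26 s.

446 s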